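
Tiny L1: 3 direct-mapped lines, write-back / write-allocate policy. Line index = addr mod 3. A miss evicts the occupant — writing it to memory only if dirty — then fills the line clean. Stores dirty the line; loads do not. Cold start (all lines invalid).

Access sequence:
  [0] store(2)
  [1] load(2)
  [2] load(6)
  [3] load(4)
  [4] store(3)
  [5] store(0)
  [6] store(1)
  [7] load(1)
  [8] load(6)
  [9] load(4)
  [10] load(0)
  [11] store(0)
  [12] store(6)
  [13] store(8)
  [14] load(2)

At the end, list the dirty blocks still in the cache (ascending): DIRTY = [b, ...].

0: W B2 -> L2 miss  d=D]
1: R B2 -> L2 hit  d=D]
2: R B6 -> L0 miss  d=-]
3: R B4 -> L1 miss  d=-]
4: W B3 -> L0 miss  d=D]
5: W B0 -> L0 miss wb->B3  d=D]
6: W B1 -> L1 miss  d=D]
7: R B1 -> L1 hit  d=D]
8: R B6 -> L0 miss wb->B0  d=-]
9: R B4 -> L1 miss wb->B1  d=-]
10: R B0 -> L0 miss  d=-]
11: W B0 -> L0 hit  d=D]
12: W B6 -> L0 miss wb->B0  d=D]
13: W B8 -> L2 miss wb->B2  d=D]
14: R B2 -> L2 miss wb->B8  d=-]

DIRTY = [6]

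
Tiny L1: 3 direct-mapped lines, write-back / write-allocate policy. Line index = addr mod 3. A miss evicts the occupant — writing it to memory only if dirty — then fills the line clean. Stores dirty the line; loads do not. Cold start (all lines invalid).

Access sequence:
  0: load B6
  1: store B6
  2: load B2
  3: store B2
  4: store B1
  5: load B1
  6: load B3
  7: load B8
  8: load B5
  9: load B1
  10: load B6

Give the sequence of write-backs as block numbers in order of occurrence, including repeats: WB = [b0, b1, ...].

0: R B6 → L0 miss [-]
1: W B6 → L0 hit [D]
2: R B2 → L2 miss [-]
3: W B2 → L2 hit [D]
4: W B1 → L1 miss [D]
5: R B1 → L1 hit [D]
6: R B3 → L0 miss wb→B6 [-]
7: R B8 → L2 miss wb→B2 [-]
8: R B5 → L2 miss [-]
9: R B1 → L1 hit [D]
10: R B6 → L0 miss [-]

WB = [6, 2]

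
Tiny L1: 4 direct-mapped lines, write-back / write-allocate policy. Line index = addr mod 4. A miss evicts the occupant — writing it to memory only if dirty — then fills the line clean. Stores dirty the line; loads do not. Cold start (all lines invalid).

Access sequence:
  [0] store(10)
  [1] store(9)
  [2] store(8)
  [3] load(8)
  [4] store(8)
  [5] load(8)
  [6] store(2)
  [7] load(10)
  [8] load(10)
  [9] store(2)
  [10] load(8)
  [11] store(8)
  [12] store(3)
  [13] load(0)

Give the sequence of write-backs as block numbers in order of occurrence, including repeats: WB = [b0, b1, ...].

WB = [10, 2, 8]

0: W B10 -> L2 miss  d=D]
1: W B9 -> L1 miss  d=D]
2: W B8 -> L0 miss  d=D]
3: R B8 -> L0 hit  d=D]
4: W B8 -> L0 hit  d=D]
5: R B8 -> L0 hit  d=D]
6: W B2 -> L2 miss wb->B10  d=D]
7: R B10 -> L2 miss wb->B2  d=-]
8: R B10 -> L2 hit  d=-]
9: W B2 -> L2 miss  d=D]
10: R B8 -> L0 hit  d=D]
11: W B8 -> L0 hit  d=D]
12: W B3 -> L3 miss  d=D]
13: R B0 -> L0 miss wb->B8  d=-]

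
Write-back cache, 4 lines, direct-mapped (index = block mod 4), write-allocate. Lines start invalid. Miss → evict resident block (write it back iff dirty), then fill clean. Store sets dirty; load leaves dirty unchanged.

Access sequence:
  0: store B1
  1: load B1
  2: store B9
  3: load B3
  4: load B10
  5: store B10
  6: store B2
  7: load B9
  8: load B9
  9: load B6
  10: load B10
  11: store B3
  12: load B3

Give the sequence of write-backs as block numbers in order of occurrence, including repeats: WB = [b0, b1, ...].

WB = [1, 10, 2]

0: W B1 → L1 miss [D]
1: R B1 → L1 hit [D]
2: W B9 → L1 miss wb→B1 [D]
3: R B3 → L3 miss [-]
4: R B10 → L2 miss [-]
5: W B10 → L2 hit [D]
6: W B2 → L2 miss wb→B10 [D]
7: R B9 → L1 hit [D]
8: R B9 → L1 hit [D]
9: R B6 → L2 miss wb→B2 [-]
10: R B10 → L2 miss [-]
11: W B3 → L3 hit [D]
12: R B3 → L3 hit [D]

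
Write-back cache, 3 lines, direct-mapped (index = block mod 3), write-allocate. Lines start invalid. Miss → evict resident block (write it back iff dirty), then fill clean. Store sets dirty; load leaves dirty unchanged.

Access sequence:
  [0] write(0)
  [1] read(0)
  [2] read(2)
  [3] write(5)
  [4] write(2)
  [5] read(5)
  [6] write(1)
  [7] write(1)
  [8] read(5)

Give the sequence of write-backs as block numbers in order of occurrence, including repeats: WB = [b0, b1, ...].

0: W B0 → L0 miss [D]
1: R B0 → L0 hit [D]
2: R B2 → L2 miss [-]
3: W B5 → L2 miss [D]
4: W B2 → L2 miss wb→B5 [D]
5: R B5 → L2 miss wb→B2 [-]
6: W B1 → L1 miss [D]
7: W B1 → L1 hit [D]
8: R B5 → L2 hit [-]

WB = [5, 2]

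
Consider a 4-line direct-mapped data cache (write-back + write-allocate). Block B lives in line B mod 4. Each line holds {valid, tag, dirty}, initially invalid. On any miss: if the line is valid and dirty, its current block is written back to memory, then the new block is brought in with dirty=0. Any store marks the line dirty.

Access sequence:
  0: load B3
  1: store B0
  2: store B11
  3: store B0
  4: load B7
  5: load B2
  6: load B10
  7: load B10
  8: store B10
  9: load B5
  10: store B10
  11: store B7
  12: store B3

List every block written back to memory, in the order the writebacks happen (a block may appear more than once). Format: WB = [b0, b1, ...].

  0 | R B3 → L3 miss [-]
  1 | W B0 → L0 miss [D]
  2 | W B11 → L3 miss [D]
  3 | W B0 → L0 hit [D]
  4 | R B7 → L3 miss wb→B11 [-]
  5 | R B2 → L2 miss [-]
  6 | R B10 → L2 miss [-]
  7 | R B10 → L2 hit [-]
  8 | W B10 → L2 hit [D]
  9 | R B5 → L1 miss [-]
  10 | W B10 → L2 hit [D]
  11 | W B7 → L3 hit [D]
  12 | W B3 → L3 miss wb→B7 [D]

WB = [11, 7]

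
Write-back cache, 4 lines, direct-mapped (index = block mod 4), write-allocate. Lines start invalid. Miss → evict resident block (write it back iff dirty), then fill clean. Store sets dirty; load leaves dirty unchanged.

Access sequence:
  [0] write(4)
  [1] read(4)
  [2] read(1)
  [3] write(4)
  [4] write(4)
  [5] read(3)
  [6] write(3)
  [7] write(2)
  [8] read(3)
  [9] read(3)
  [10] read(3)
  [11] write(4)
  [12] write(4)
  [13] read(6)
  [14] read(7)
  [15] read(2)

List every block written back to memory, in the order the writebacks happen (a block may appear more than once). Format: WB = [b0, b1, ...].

WB = [2, 3]

  0 | W B4 → L0 miss [D]
  1 | R B4 → L0 hit [D]
  2 | R B1 → L1 miss [-]
  3 | W B4 → L0 hit [D]
  4 | W B4 → L0 hit [D]
  5 | R B3 → L3 miss [-]
  6 | W B3 → L3 hit [D]
  7 | W B2 → L2 miss [D]
  8 | R B3 → L3 hit [D]
  9 | R B3 → L3 hit [D]
  10 | R B3 → L3 hit [D]
  11 | W B4 → L0 hit [D]
  12 | W B4 → L0 hit [D]
  13 | R B6 → L2 miss wb→B2 [-]
  14 | R B7 → L3 miss wb→B3 [-]
  15 | R B2 → L2 miss [-]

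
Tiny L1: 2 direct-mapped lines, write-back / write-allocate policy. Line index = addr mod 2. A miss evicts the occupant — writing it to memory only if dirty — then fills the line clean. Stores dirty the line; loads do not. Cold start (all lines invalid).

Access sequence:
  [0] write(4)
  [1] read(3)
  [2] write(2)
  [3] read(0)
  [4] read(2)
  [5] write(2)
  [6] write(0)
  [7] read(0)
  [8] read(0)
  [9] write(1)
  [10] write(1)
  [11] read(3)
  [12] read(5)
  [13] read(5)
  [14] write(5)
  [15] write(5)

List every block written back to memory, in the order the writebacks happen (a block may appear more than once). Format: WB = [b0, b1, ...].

WB = [4, 2, 2, 1]

0: W B4 → L0 miss [D]
1: R B3 → L1 miss [-]
2: W B2 → L0 miss wb→B4 [D]
3: R B0 → L0 miss wb→B2 [-]
4: R B2 → L0 miss [-]
5: W B2 → L0 hit [D]
6: W B0 → L0 miss wb→B2 [D]
7: R B0 → L0 hit [D]
8: R B0 → L0 hit [D]
9: W B1 → L1 miss [D]
10: W B1 → L1 hit [D]
11: R B3 → L1 miss wb→B1 [-]
12: R B5 → L1 miss [-]
13: R B5 → L1 hit [-]
14: W B5 → L1 hit [D]
15: W B5 → L1 hit [D]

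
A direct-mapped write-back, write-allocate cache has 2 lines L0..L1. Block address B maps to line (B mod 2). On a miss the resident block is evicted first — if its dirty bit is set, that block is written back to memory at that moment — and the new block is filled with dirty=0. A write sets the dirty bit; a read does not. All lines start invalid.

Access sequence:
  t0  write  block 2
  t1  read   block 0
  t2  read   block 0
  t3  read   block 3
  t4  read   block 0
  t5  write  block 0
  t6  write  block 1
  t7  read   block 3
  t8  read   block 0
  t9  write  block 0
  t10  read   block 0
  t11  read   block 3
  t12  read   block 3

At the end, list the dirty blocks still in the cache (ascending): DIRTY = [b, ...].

0: W B2 → L0 miss [D]
1: R B0 → L0 miss wb→B2 [-]
2: R B0 → L0 hit [-]
3: R B3 → L1 miss [-]
4: R B0 → L0 hit [-]
5: W B0 → L0 hit [D]
6: W B1 → L1 miss [D]
7: R B3 → L1 miss wb→B1 [-]
8: R B0 → L0 hit [D]
9: W B0 → L0 hit [D]
10: R B0 → L0 hit [D]
11: R B3 → L1 hit [-]
12: R B3 → L1 hit [-]

DIRTY = [0]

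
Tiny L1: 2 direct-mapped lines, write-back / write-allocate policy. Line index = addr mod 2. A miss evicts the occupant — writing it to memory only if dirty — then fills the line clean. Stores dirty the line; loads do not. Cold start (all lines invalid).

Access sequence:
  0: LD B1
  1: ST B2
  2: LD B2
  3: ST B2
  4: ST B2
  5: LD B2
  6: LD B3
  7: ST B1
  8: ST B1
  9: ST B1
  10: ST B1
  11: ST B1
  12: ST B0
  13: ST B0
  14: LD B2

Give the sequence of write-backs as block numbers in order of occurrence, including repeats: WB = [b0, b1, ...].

WB = [2, 0]

0: R B1 -> L1 miss  d=-]
1: W B2 -> L0 miss  d=D]
2: R B2 -> L0 hit  d=D]
3: W B2 -> L0 hit  d=D]
4: W B2 -> L0 hit  d=D]
5: R B2 -> L0 hit  d=D]
6: R B3 -> L1 miss  d=-]
7: W B1 -> L1 miss  d=D]
8: W B1 -> L1 hit  d=D]
9: W B1 -> L1 hit  d=D]
10: W B1 -> L1 hit  d=D]
11: W B1 -> L1 hit  d=D]
12: W B0 -> L0 miss wb->B2  d=D]
13: W B0 -> L0 hit  d=D]
14: R B2 -> L0 miss wb->B0  d=-]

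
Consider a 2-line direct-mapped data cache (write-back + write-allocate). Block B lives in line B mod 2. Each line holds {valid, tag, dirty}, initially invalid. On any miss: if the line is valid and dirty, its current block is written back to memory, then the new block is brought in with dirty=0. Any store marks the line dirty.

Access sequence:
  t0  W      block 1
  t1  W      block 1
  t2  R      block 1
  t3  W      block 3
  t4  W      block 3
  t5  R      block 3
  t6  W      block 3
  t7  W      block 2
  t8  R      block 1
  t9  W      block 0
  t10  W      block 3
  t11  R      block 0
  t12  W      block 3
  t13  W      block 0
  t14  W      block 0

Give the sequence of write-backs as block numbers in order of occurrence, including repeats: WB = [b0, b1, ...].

0: W B1 -> L1 miss  d=D]
1: W B1 -> L1 hit  d=D]
2: R B1 -> L1 hit  d=D]
3: W B3 -> L1 miss wb->B1  d=D]
4: W B3 -> L1 hit  d=D]
5: R B3 -> L1 hit  d=D]
6: W B3 -> L1 hit  d=D]
7: W B2 -> L0 miss  d=D]
8: R B1 -> L1 miss wb->B3  d=-]
9: W B0 -> L0 miss wb->B2  d=D]
10: W B3 -> L1 miss  d=D]
11: R B0 -> L0 hit  d=D]
12: W B3 -> L1 hit  d=D]
13: W B0 -> L0 hit  d=D]
14: W B0 -> L0 hit  d=D]

WB = [1, 3, 2]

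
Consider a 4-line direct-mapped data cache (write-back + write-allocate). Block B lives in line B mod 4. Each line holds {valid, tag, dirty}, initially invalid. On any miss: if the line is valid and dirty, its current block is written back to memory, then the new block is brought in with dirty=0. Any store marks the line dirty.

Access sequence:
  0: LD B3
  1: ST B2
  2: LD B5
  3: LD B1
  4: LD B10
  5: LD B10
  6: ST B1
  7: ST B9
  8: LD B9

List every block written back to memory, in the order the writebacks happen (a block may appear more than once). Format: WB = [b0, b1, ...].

  0 | R B3 → L3 miss [-]
  1 | W B2 → L2 miss [D]
  2 | R B5 → L1 miss [-]
  3 | R B1 → L1 miss [-]
  4 | R B10 → L2 miss wb→B2 [-]
  5 | R B10 → L2 hit [-]
  6 | W B1 → L1 hit [D]
  7 | W B9 → L1 miss wb→B1 [D]
  8 | R B9 → L1 hit [D]

WB = [2, 1]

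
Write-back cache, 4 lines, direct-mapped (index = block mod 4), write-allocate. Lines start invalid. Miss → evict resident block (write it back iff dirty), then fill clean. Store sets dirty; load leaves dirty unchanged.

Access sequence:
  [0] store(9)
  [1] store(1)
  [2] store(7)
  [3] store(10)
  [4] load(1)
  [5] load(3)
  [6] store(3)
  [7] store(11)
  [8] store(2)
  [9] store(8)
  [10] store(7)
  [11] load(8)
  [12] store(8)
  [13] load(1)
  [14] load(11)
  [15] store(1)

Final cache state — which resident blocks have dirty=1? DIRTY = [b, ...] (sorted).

0: W B9 → L1 miss [D]
1: W B1 → L1 miss wb→B9 [D]
2: W B7 → L3 miss [D]
3: W B10 → L2 miss [D]
4: R B1 → L1 hit [D]
5: R B3 → L3 miss wb→B7 [-]
6: W B3 → L3 hit [D]
7: W B11 → L3 miss wb→B3 [D]
8: W B2 → L2 miss wb→B10 [D]
9: W B8 → L0 miss [D]
10: W B7 → L3 miss wb→B11 [D]
11: R B8 → L0 hit [D]
12: W B8 → L0 hit [D]
13: R B1 → L1 hit [D]
14: R B11 → L3 miss wb→B7 [-]
15: W B1 → L1 hit [D]

DIRTY = [1, 2, 8]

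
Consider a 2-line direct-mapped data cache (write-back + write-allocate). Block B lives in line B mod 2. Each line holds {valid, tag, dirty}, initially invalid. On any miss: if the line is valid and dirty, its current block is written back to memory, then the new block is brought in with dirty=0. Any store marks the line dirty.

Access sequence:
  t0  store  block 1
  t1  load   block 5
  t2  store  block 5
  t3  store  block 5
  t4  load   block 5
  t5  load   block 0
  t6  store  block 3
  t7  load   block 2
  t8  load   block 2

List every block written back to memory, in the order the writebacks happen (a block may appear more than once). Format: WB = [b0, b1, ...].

WB = [1, 5]

  0 | W B1 → L1 miss [D]
  1 | R B5 → L1 miss wb→B1 [-]
  2 | W B5 → L1 hit [D]
  3 | W B5 → L1 hit [D]
  4 | R B5 → L1 hit [D]
  5 | R B0 → L0 miss [-]
  6 | W B3 → L1 miss wb→B5 [D]
  7 | R B2 → L0 miss [-]
  8 | R B2 → L0 hit [-]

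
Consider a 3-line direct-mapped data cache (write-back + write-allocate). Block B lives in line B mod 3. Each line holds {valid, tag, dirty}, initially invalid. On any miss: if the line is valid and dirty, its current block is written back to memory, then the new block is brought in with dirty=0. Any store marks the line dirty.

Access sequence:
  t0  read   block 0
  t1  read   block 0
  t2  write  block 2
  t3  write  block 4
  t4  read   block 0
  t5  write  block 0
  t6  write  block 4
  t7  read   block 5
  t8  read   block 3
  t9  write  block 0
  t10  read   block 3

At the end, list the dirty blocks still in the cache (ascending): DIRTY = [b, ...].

0: R B0 → L0 miss [-]
1: R B0 → L0 hit [-]
2: W B2 → L2 miss [D]
3: W B4 → L1 miss [D]
4: R B0 → L0 hit [-]
5: W B0 → L0 hit [D]
6: W B4 → L1 hit [D]
7: R B5 → L2 miss wb→B2 [-]
8: R B3 → L0 miss wb→B0 [-]
9: W B0 → L0 miss [D]
10: R B3 → L0 miss wb→B0 [-]

DIRTY = [4]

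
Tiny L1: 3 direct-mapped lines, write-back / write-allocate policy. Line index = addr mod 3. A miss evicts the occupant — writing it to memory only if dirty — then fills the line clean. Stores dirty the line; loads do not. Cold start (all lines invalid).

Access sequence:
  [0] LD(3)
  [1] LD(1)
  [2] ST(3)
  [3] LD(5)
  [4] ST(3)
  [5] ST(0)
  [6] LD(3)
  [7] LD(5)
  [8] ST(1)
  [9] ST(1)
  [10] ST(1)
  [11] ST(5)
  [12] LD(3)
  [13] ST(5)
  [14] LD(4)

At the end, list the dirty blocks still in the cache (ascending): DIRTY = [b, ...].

  0 | R B3 → L0 miss [-]
  1 | R B1 → L1 miss [-]
  2 | W B3 → L0 hit [D]
  3 | R B5 → L2 miss [-]
  4 | W B3 → L0 hit [D]
  5 | W B0 → L0 miss wb→B3 [D]
  6 | R B3 → L0 miss wb→B0 [-]
  7 | R B5 → L2 hit [-]
  8 | W B1 → L1 hit [D]
  9 | W B1 → L1 hit [D]
  10 | W B1 → L1 hit [D]
  11 | W B5 → L2 hit [D]
  12 | R B3 → L0 hit [-]
  13 | W B5 → L2 hit [D]
  14 | R B4 → L1 miss wb→B1 [-]

DIRTY = [5]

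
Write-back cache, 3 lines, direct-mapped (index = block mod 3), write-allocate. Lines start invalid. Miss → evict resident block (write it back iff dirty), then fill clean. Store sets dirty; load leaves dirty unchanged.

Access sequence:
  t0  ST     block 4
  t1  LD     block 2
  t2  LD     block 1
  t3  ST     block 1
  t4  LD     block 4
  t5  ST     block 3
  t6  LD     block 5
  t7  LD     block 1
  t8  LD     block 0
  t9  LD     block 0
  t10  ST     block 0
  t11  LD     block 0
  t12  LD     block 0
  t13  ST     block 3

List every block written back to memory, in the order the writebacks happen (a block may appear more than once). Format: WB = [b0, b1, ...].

WB = [4, 1, 3, 0]

0: W B4 → L1 miss [D]
1: R B2 → L2 miss [-]
2: R B1 → L1 miss wb→B4 [-]
3: W B1 → L1 hit [D]
4: R B4 → L1 miss wb→B1 [-]
5: W B3 → L0 miss [D]
6: R B5 → L2 miss [-]
7: R B1 → L1 miss [-]
8: R B0 → L0 miss wb→B3 [-]
9: R B0 → L0 hit [-]
10: W B0 → L0 hit [D]
11: R B0 → L0 hit [D]
12: R B0 → L0 hit [D]
13: W B3 → L0 miss wb→B0 [D]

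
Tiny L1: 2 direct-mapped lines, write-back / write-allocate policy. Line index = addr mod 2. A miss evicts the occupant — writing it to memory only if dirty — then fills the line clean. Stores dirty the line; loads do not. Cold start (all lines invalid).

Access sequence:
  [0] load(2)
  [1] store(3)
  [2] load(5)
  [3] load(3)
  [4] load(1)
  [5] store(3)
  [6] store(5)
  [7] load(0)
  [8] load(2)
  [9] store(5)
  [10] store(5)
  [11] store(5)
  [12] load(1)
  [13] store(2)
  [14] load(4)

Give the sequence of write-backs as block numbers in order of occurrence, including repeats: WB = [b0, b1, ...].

WB = [3, 3, 5, 2]

  0 | R B2 → L0 miss [-]
  1 | W B3 → L1 miss [D]
  2 | R B5 → L1 miss wb→B3 [-]
  3 | R B3 → L1 miss [-]
  4 | R B1 → L1 miss [-]
  5 | W B3 → L1 miss [D]
  6 | W B5 → L1 miss wb→B3 [D]
  7 | R B0 → L0 miss [-]
  8 | R B2 → L0 miss [-]
  9 | W B5 → L1 hit [D]
  10 | W B5 → L1 hit [D]
  11 | W B5 → L1 hit [D]
  12 | R B1 → L1 miss wb→B5 [-]
  13 | W B2 → L0 hit [D]
  14 | R B4 → L0 miss wb→B2 [-]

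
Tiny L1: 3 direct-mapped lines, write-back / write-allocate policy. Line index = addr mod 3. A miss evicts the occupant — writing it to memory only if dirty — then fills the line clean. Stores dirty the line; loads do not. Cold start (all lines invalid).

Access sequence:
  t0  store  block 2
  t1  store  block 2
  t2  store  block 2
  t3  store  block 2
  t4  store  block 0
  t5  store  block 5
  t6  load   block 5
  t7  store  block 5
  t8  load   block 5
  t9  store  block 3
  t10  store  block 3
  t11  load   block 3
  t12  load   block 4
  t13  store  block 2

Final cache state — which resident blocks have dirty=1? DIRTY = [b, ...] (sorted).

0: W B2 -> L2 miss  d=D]
1: W B2 -> L2 hit  d=D]
2: W B2 -> L2 hit  d=D]
3: W B2 -> L2 hit  d=D]
4: W B0 -> L0 miss  d=D]
5: W B5 -> L2 miss wb->B2  d=D]
6: R B5 -> L2 hit  d=D]
7: W B5 -> L2 hit  d=D]
8: R B5 -> L2 hit  d=D]
9: W B3 -> L0 miss wb->B0  d=D]
10: W B3 -> L0 hit  d=D]
11: R B3 -> L0 hit  d=D]
12: R B4 -> L1 miss  d=-]
13: W B2 -> L2 miss wb->B5  d=D]

DIRTY = [2, 3]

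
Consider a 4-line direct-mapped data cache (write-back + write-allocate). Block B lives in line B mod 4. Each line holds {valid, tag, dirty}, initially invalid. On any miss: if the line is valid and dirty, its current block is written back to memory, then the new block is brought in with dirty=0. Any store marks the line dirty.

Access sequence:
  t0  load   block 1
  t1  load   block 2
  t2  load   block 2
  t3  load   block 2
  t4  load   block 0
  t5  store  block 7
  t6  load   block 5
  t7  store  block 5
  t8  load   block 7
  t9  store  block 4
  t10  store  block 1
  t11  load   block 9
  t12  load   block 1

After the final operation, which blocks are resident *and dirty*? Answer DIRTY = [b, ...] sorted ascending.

DIRTY = [4, 7]

  0 | R B1 → L1 miss [-]
  1 | R B2 → L2 miss [-]
  2 | R B2 → L2 hit [-]
  3 | R B2 → L2 hit [-]
  4 | R B0 → L0 miss [-]
  5 | W B7 → L3 miss [D]
  6 | R B5 → L1 miss [-]
  7 | W B5 → L1 hit [D]
  8 | R B7 → L3 hit [D]
  9 | W B4 → L0 miss [D]
  10 | W B1 → L1 miss wb→B5 [D]
  11 | R B9 → L1 miss wb→B1 [-]
  12 | R B1 → L1 miss [-]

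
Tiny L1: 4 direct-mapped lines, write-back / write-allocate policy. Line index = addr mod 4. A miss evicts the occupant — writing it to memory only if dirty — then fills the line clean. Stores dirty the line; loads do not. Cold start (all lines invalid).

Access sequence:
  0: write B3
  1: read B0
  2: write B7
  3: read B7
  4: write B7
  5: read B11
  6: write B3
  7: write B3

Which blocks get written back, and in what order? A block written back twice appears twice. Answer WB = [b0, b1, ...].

  0 | W B3 → L3 miss [D]
  1 | R B0 → L0 miss [-]
  2 | W B7 → L3 miss wb→B3 [D]
  3 | R B7 → L3 hit [D]
  4 | W B7 → L3 hit [D]
  5 | R B11 → L3 miss wb→B7 [-]
  6 | W B3 → L3 miss [D]
  7 | W B3 → L3 hit [D]

WB = [3, 7]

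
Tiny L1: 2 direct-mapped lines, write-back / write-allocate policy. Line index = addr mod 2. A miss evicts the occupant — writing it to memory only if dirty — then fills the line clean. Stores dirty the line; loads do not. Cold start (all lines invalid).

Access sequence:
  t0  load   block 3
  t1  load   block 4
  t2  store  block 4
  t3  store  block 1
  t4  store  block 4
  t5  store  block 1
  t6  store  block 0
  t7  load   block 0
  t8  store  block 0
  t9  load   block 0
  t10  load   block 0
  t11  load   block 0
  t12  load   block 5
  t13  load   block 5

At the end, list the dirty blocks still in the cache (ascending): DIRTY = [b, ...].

DIRTY = [0]

0: R B3 → L1 miss [-]
1: R B4 → L0 miss [-]
2: W B4 → L0 hit [D]
3: W B1 → L1 miss [D]
4: W B4 → L0 hit [D]
5: W B1 → L1 hit [D]
6: W B0 → L0 miss wb→B4 [D]
7: R B0 → L0 hit [D]
8: W B0 → L0 hit [D]
9: R B0 → L0 hit [D]
10: R B0 → L0 hit [D]
11: R B0 → L0 hit [D]
12: R B5 → L1 miss wb→B1 [-]
13: R B5 → L1 hit [-]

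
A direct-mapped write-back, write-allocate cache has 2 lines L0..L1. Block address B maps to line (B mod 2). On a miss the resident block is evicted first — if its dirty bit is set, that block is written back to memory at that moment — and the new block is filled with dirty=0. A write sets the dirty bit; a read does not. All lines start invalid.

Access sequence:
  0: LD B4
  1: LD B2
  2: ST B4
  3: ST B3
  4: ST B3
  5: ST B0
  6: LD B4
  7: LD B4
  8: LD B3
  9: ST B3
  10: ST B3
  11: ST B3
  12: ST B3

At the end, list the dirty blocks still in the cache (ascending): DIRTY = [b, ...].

  0 | R B4 → L0 miss [-]
  1 | R B2 → L0 miss [-]
  2 | W B4 → L0 miss [D]
  3 | W B3 → L1 miss [D]
  4 | W B3 → L1 hit [D]
  5 | W B0 → L0 miss wb→B4 [D]
  6 | R B4 → L0 miss wb→B0 [-]
  7 | R B4 → L0 hit [-]
  8 | R B3 → L1 hit [D]
  9 | W B3 → L1 hit [D]
  10 | W B3 → L1 hit [D]
  11 | W B3 → L1 hit [D]
  12 | W B3 → L1 hit [D]

DIRTY = [3]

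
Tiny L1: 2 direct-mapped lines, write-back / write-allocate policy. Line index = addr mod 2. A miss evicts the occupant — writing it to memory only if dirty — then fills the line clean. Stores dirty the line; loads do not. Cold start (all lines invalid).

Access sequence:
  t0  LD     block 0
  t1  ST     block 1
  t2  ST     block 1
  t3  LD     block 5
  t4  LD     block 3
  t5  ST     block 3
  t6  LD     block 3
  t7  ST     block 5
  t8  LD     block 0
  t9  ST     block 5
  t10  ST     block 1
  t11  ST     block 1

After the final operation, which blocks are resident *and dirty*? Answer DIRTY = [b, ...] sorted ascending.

0: R B0 -> L0 miss  d=-]
1: W B1 -> L1 miss  d=D]
2: W B1 -> L1 hit  d=D]
3: R B5 -> L1 miss wb->B1  d=-]
4: R B3 -> L1 miss  d=-]
5: W B3 -> L1 hit  d=D]
6: R B3 -> L1 hit  d=D]
7: W B5 -> L1 miss wb->B3  d=D]
8: R B0 -> L0 hit  d=-]
9: W B5 -> L1 hit  d=D]
10: W B1 -> L1 miss wb->B5  d=D]
11: W B1 -> L1 hit  d=D]

DIRTY = [1]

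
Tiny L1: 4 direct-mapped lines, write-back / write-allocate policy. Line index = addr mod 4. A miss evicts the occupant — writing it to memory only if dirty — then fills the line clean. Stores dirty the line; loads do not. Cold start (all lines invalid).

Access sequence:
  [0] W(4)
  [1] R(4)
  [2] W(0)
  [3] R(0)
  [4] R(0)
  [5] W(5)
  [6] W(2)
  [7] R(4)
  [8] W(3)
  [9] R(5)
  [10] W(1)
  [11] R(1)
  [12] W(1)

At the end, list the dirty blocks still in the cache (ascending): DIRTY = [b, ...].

DIRTY = [1, 2, 3]

0: W B4 → L0 miss [D]
1: R B4 → L0 hit [D]
2: W B0 → L0 miss wb→B4 [D]
3: R B0 → L0 hit [D]
4: R B0 → L0 hit [D]
5: W B5 → L1 miss [D]
6: W B2 → L2 miss [D]
7: R B4 → L0 miss wb→B0 [-]
8: W B3 → L3 miss [D]
9: R B5 → L1 hit [D]
10: W B1 → L1 miss wb→B5 [D]
11: R B1 → L1 hit [D]
12: W B1 → L1 hit [D]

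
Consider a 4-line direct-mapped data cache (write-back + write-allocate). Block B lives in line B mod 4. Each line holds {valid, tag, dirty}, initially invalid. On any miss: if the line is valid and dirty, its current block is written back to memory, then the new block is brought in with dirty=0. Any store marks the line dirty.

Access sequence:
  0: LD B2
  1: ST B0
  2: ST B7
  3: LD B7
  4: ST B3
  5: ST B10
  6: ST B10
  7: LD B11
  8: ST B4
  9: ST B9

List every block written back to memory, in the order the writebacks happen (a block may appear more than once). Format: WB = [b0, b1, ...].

WB = [7, 3, 0]

0: R B2 -> L2 miss  d=-]
1: W B0 -> L0 miss  d=D]
2: W B7 -> L3 miss  d=D]
3: R B7 -> L3 hit  d=D]
4: W B3 -> L3 miss wb->B7  d=D]
5: W B10 -> L2 miss  d=D]
6: W B10 -> L2 hit  d=D]
7: R B11 -> L3 miss wb->B3  d=-]
8: W B4 -> L0 miss wb->B0  d=D]
9: W B9 -> L1 miss  d=D]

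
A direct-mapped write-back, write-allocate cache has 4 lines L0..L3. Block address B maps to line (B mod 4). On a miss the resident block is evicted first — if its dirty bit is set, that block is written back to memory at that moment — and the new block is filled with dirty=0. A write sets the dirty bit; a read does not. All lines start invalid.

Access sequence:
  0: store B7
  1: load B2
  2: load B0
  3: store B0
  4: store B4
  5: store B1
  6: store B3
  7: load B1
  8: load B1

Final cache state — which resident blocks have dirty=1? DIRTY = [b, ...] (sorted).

  0 | W B7 → L3 miss [D]
  1 | R B2 → L2 miss [-]
  2 | R B0 → L0 miss [-]
  3 | W B0 → L0 hit [D]
  4 | W B4 → L0 miss wb→B0 [D]
  5 | W B1 → L1 miss [D]
  6 | W B3 → L3 miss wb→B7 [D]
  7 | R B1 → L1 hit [D]
  8 | R B1 → L1 hit [D]

DIRTY = [1, 3, 4]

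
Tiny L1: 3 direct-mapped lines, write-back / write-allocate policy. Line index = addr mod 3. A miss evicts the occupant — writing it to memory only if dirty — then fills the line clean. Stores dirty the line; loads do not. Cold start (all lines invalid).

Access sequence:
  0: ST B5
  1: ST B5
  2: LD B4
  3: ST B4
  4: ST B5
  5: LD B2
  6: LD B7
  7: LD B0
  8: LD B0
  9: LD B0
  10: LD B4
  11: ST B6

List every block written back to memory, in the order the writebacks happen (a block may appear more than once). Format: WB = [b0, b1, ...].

WB = [5, 4]

  0 | W B5 → L2 miss [D]
  1 | W B5 → L2 hit [D]
  2 | R B4 → L1 miss [-]
  3 | W B4 → L1 hit [D]
  4 | W B5 → L2 hit [D]
  5 | R B2 → L2 miss wb→B5 [-]
  6 | R B7 → L1 miss wb→B4 [-]
  7 | R B0 → L0 miss [-]
  8 | R B0 → L0 hit [-]
  9 | R B0 → L0 hit [-]
  10 | R B4 → L1 miss [-]
  11 | W B6 → L0 miss [D]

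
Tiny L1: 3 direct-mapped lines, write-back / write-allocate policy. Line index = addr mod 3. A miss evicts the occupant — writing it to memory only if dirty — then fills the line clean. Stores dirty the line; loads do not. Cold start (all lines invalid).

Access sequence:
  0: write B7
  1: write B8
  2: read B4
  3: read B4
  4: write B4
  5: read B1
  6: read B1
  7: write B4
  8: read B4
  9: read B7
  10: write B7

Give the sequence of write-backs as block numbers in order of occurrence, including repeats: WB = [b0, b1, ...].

WB = [7, 4, 4]

0: W B7 → L1 miss [D]
1: W B8 → L2 miss [D]
2: R B4 → L1 miss wb→B7 [-]
3: R B4 → L1 hit [-]
4: W B4 → L1 hit [D]
5: R B1 → L1 miss wb→B4 [-]
6: R B1 → L1 hit [-]
7: W B4 → L1 miss [D]
8: R B4 → L1 hit [D]
9: R B7 → L1 miss wb→B4 [-]
10: W B7 → L1 hit [D]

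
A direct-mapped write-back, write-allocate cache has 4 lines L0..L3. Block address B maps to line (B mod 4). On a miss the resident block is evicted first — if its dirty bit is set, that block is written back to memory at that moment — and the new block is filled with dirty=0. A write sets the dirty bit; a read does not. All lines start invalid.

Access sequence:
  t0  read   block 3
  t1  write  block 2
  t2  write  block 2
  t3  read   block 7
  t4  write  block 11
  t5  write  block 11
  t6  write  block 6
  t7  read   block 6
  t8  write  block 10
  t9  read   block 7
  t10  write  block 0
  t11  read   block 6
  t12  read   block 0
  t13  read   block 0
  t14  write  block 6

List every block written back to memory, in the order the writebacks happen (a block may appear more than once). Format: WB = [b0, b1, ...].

  0 | R B3 → L3 miss [-]
  1 | W B2 → L2 miss [D]
  2 | W B2 → L2 hit [D]
  3 | R B7 → L3 miss [-]
  4 | W B11 → L3 miss [D]
  5 | W B11 → L3 hit [D]
  6 | W B6 → L2 miss wb→B2 [D]
  7 | R B6 → L2 hit [D]
  8 | W B10 → L2 miss wb→B6 [D]
  9 | R B7 → L3 miss wb→B11 [-]
  10 | W B0 → L0 miss [D]
  11 | R B6 → L2 miss wb→B10 [-]
  12 | R B0 → L0 hit [D]
  13 | R B0 → L0 hit [D]
  14 | W B6 → L2 hit [D]

WB = [2, 6, 11, 10]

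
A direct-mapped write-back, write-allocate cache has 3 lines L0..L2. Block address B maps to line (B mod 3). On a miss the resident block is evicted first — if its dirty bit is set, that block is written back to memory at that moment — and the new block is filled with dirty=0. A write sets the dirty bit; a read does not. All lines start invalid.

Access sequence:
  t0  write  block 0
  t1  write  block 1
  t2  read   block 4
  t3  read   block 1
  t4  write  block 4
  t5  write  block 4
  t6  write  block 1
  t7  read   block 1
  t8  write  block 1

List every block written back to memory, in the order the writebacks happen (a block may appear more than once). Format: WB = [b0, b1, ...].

  0 | W B0 → L0 miss [D]
  1 | W B1 → L1 miss [D]
  2 | R B4 → L1 miss wb→B1 [-]
  3 | R B1 → L1 miss [-]
  4 | W B4 → L1 miss [D]
  5 | W B4 → L1 hit [D]
  6 | W B1 → L1 miss wb→B4 [D]
  7 | R B1 → L1 hit [D]
  8 | W B1 → L1 hit [D]

WB = [1, 4]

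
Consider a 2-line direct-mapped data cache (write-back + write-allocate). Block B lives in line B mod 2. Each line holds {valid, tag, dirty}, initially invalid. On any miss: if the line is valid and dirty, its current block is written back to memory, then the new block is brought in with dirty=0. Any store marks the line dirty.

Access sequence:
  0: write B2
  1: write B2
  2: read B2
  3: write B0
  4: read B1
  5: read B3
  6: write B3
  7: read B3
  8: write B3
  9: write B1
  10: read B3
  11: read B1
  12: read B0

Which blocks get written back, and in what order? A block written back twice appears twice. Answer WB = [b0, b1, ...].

WB = [2, 3, 1]

0: W B2 → L0 miss [D]
1: W B2 → L0 hit [D]
2: R B2 → L0 hit [D]
3: W B0 → L0 miss wb→B2 [D]
4: R B1 → L1 miss [-]
5: R B3 → L1 miss [-]
6: W B3 → L1 hit [D]
7: R B3 → L1 hit [D]
8: W B3 → L1 hit [D]
9: W B1 → L1 miss wb→B3 [D]
10: R B3 → L1 miss wb→B1 [-]
11: R B1 → L1 miss [-]
12: R B0 → L0 hit [D]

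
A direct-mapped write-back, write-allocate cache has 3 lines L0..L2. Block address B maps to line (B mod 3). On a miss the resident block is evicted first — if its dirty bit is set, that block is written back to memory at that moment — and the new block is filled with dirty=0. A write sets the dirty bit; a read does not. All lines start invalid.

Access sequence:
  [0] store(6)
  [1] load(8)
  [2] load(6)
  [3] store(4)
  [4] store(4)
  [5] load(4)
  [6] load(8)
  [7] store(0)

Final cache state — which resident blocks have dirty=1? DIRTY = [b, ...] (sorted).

0: W B6 -> L0 miss  d=D]
1: R B8 -> L2 miss  d=-]
2: R B6 -> L0 hit  d=D]
3: W B4 -> L1 miss  d=D]
4: W B4 -> L1 hit  d=D]
5: R B4 -> L1 hit  d=D]
6: R B8 -> L2 hit  d=-]
7: W B0 -> L0 miss wb->B6  d=D]

DIRTY = [0, 4]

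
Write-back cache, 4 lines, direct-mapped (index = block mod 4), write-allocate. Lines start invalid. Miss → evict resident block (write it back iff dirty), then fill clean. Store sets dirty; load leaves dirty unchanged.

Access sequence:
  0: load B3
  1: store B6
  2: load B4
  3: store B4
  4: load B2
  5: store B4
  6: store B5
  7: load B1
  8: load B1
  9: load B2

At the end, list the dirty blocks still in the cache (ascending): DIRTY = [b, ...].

0: R B3 -> L3 miss  d=-]
1: W B6 -> L2 miss  d=D]
2: R B4 -> L0 miss  d=-]
3: W B4 -> L0 hit  d=D]
4: R B2 -> L2 miss wb->B6  d=-]
5: W B4 -> L0 hit  d=D]
6: W B5 -> L1 miss  d=D]
7: R B1 -> L1 miss wb->B5  d=-]
8: R B1 -> L1 hit  d=-]
9: R B2 -> L2 hit  d=-]

DIRTY = [4]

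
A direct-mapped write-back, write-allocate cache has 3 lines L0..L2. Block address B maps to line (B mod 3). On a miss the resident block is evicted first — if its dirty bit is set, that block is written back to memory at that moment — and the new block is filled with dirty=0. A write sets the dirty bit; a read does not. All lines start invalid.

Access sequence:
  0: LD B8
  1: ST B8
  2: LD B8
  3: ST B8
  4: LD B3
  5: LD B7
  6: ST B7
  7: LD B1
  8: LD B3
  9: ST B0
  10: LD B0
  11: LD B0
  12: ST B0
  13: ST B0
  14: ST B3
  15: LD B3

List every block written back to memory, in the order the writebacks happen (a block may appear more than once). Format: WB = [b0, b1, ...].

WB = [7, 0]

0: R B8 -> L2 miss  d=-]
1: W B8 -> L2 hit  d=D]
2: R B8 -> L2 hit  d=D]
3: W B8 -> L2 hit  d=D]
4: R B3 -> L0 miss  d=-]
5: R B7 -> L1 miss  d=-]
6: W B7 -> L1 hit  d=D]
7: R B1 -> L1 miss wb->B7  d=-]
8: R B3 -> L0 hit  d=-]
9: W B0 -> L0 miss  d=D]
10: R B0 -> L0 hit  d=D]
11: R B0 -> L0 hit  d=D]
12: W B0 -> L0 hit  d=D]
13: W B0 -> L0 hit  d=D]
14: W B3 -> L0 miss wb->B0  d=D]
15: R B3 -> L0 hit  d=D]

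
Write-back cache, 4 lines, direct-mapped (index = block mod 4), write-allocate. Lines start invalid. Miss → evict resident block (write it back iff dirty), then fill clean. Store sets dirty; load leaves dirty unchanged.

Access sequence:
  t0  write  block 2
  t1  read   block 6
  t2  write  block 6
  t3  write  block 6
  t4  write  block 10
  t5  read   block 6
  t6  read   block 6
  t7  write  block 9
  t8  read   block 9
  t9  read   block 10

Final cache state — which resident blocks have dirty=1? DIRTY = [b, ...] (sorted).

0: W B2 -> L2 miss  d=D]
1: R B6 -> L2 miss wb->B2  d=-]
2: W B6 -> L2 hit  d=D]
3: W B6 -> L2 hit  d=D]
4: W B10 -> L2 miss wb->B6  d=D]
5: R B6 -> L2 miss wb->B10  d=-]
6: R B6 -> L2 hit  d=-]
7: W B9 -> L1 miss  d=D]
8: R B9 -> L1 hit  d=D]
9: R B10 -> L2 miss  d=-]

DIRTY = [9]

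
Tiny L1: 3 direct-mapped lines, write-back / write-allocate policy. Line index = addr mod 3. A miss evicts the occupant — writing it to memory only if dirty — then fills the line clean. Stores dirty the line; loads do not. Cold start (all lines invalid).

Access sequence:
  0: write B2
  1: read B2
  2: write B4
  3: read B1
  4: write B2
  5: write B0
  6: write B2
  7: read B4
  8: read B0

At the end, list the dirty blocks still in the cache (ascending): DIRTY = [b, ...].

DIRTY = [0, 2]

0: W B2 → L2 miss [D]
1: R B2 → L2 hit [D]
2: W B4 → L1 miss [D]
3: R B1 → L1 miss wb→B4 [-]
4: W B2 → L2 hit [D]
5: W B0 → L0 miss [D]
6: W B2 → L2 hit [D]
7: R B4 → L1 miss [-]
8: R B0 → L0 hit [D]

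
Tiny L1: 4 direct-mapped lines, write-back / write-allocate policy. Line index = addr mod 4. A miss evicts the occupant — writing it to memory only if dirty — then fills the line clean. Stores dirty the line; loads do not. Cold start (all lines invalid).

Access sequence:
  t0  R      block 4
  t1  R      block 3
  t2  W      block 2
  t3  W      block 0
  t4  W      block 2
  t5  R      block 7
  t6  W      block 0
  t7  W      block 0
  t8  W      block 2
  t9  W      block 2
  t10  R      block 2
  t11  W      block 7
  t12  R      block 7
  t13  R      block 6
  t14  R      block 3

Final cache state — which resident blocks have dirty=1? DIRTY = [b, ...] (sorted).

0: R B4 -> L0 miss  d=-]
1: R B3 -> L3 miss  d=-]
2: W B2 -> L2 miss  d=D]
3: W B0 -> L0 miss  d=D]
4: W B2 -> L2 hit  d=D]
5: R B7 -> L3 miss  d=-]
6: W B0 -> L0 hit  d=D]
7: W B0 -> L0 hit  d=D]
8: W B2 -> L2 hit  d=D]
9: W B2 -> L2 hit  d=D]
10: R B2 -> L2 hit  d=D]
11: W B7 -> L3 hit  d=D]
12: R B7 -> L3 hit  d=D]
13: R B6 -> L2 miss wb->B2  d=-]
14: R B3 -> L3 miss wb->B7  d=-]

DIRTY = [0]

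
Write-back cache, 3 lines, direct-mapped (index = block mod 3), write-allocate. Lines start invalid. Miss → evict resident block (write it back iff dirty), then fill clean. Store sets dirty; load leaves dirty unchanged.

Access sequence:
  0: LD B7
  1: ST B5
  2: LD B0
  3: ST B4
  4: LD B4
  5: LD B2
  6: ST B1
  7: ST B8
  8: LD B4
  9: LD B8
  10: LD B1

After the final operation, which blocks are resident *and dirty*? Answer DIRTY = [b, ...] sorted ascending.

DIRTY = [8]

  0 | R B7 → L1 miss [-]
  1 | W B5 → L2 miss [D]
  2 | R B0 → L0 miss [-]
  3 | W B4 → L1 miss [D]
  4 | R B4 → L1 hit [D]
  5 | R B2 → L2 miss wb→B5 [-]
  6 | W B1 → L1 miss wb→B4 [D]
  7 | W B8 → L2 miss [D]
  8 | R B4 → L1 miss wb→B1 [-]
  9 | R B8 → L2 hit [D]
  10 | R B1 → L1 miss [-]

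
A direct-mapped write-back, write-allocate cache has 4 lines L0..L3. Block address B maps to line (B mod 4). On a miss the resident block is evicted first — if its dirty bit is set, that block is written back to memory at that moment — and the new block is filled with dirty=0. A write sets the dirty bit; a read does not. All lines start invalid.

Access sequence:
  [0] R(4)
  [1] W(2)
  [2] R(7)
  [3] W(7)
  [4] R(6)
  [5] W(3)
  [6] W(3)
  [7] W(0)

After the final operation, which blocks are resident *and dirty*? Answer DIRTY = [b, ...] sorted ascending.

DIRTY = [0, 3]

0: R B4 -> L0 miss  d=-]
1: W B2 -> L2 miss  d=D]
2: R B7 -> L3 miss  d=-]
3: W B7 -> L3 hit  d=D]
4: R B6 -> L2 miss wb->B2  d=-]
5: W B3 -> L3 miss wb->B7  d=D]
6: W B3 -> L3 hit  d=D]
7: W B0 -> L0 miss  d=D]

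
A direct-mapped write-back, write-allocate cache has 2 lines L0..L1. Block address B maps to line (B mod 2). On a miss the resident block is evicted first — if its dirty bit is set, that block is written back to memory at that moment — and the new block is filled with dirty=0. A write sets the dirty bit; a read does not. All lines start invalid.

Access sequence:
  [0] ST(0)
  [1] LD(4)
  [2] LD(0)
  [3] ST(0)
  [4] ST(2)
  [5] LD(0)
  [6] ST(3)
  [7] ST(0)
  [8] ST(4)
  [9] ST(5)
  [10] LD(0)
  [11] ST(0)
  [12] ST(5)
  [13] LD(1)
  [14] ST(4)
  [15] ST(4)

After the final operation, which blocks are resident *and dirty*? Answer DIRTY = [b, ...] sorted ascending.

DIRTY = [4]

  0 | W B0 → L0 miss [D]
  1 | R B4 → L0 miss wb→B0 [-]
  2 | R B0 → L0 miss [-]
  3 | W B0 → L0 hit [D]
  4 | W B2 → L0 miss wb→B0 [D]
  5 | R B0 → L0 miss wb→B2 [-]
  6 | W B3 → L1 miss [D]
  7 | W B0 → L0 hit [D]
  8 | W B4 → L0 miss wb→B0 [D]
  9 | W B5 → L1 miss wb→B3 [D]
  10 | R B0 → L0 miss wb→B4 [-]
  11 | W B0 → L0 hit [D]
  12 | W B5 → L1 hit [D]
  13 | R B1 → L1 miss wb→B5 [-]
  14 | W B4 → L0 miss wb→B0 [D]
  15 | W B4 → L0 hit [D]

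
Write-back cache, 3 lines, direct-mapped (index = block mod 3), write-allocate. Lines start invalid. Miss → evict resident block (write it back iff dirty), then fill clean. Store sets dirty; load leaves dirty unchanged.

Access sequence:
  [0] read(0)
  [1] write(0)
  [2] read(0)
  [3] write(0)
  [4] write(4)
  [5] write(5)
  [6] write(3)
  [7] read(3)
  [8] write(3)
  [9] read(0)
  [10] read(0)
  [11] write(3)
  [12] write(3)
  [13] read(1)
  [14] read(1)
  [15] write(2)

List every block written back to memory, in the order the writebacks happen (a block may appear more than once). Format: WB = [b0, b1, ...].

WB = [0, 3, 4, 5]

0: R B0 → L0 miss [-]
1: W B0 → L0 hit [D]
2: R B0 → L0 hit [D]
3: W B0 → L0 hit [D]
4: W B4 → L1 miss [D]
5: W B5 → L2 miss [D]
6: W B3 → L0 miss wb→B0 [D]
7: R B3 → L0 hit [D]
8: W B3 → L0 hit [D]
9: R B0 → L0 miss wb→B3 [-]
10: R B0 → L0 hit [-]
11: W B3 → L0 miss [D]
12: W B3 → L0 hit [D]
13: R B1 → L1 miss wb→B4 [-]
14: R B1 → L1 hit [-]
15: W B2 → L2 miss wb→B5 [D]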